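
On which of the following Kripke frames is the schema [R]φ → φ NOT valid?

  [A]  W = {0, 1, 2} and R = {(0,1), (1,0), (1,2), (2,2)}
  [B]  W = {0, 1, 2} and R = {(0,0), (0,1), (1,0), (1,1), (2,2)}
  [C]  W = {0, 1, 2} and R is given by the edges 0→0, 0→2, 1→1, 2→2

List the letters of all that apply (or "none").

A

The schema [R]φ → φ is axiom T; it is valid on a frame iff R is reflexive.
(A) R is not reflexive (not 0 R 0), so the schema fails here.
(B) R is reflexive (each world relates to itself), so the schema is valid here.
(C) R is reflexive (each world relates to itself), so the schema is valid here.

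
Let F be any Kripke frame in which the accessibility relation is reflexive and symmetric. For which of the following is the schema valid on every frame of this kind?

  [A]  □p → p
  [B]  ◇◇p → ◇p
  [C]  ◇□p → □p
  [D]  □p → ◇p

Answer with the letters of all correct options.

Reflexive relations are serial.
(A) □p → p (axiom T) characterises the reflexive frames. Every such R is reflexive — valid.
(B) ◇◇p → ◇p is the dual of axiom 4, which corresponds to transitivity. Such an R need not be transitive — not valid.
(C) ◇□p → □p is the dual of axiom 5, which corresponds to the euclidean property. Such an R need not be euclidean — not valid.
(D) axiom D: valid iff R is serial. Every such R is serial — valid.

A, D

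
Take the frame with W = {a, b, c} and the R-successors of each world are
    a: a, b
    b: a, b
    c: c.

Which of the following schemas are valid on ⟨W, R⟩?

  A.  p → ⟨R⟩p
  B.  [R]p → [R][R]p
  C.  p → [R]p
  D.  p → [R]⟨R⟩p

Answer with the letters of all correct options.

A, B, D

R is reflexive: each world relates to itself.
R is symmetric: every R-edge is matched by its reverse.
R is transitive: R is closed under composition.
R is not a subset of the identity: a R b with a ≠ b.
(A) the dual of axiom T: valid iff R is reflexive. R is reflexive — valid.
(B) [R]p → [R][R]p (axiom 4) characterises the transitive frames. R is transitive — valid.
(C) p → [R]p (equivalent to ◇p→p) corresponds to R being a subset of the identity. Here R ⊄ identity, so not valid.
(D) p → [R]⟨R⟩p (axiom B) characterises the symmetric frames. R is symmetric — valid.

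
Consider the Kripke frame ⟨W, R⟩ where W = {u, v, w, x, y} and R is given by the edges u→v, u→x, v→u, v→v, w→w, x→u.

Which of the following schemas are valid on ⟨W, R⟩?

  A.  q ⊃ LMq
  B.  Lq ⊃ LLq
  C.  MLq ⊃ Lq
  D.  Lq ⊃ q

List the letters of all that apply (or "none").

R is not reflexive: not u R u.
R is symmetric: every R-edge is matched by its reverse.
R is not transitive: u R v and v R u but not u R u.
R is not euclidean: u R v and u R x but not v R x.
(A) q ⊃ LMq is axiom B; it is valid on a frame exactly when R is symmetric. R is symmetric, so valid.
(B) Lq ⊃ LLq (axiom 4) characterises the transitive frames. R is not transitive — not valid.
(C) MLq ⊃ Lq (the dual of axiom 5) characterises the euclidean frames. R is not euclidean — not valid.
(D) Lq ⊃ q is axiom T; it is valid on a frame exactly when R is reflexive. R is not reflexive, so not valid.

A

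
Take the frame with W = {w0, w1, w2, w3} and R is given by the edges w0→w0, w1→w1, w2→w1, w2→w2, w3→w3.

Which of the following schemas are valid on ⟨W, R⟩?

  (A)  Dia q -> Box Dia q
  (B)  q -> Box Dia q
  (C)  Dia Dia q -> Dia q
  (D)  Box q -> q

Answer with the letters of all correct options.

R is reflexive: each world relates to itself.
R is not symmetric: w2 R w1 but not w1 R w2.
R is transitive: R is closed under composition.
R is not euclidean: w2 R w1 and w2 R w2 but not w1 R w2.
(A) Dia q -> Box Dia q (axiom 5) characterises the euclidean frames. R is not euclidean — not valid.
(B) q -> Box Dia q (axiom B) characterises the symmetric frames. R is not symmetric — not valid.
(C) the dual of axiom 4: valid iff R is transitive. R is transitive — valid.
(D) Box q -> q is axiom T, which corresponds to reflexivity. R is reflexive — valid.

C, D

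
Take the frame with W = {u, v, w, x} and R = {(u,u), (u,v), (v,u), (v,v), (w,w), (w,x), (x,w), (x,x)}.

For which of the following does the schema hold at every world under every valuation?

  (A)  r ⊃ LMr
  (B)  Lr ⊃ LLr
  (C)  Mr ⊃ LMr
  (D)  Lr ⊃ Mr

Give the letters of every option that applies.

A, B, C, D

R is symmetric: every R-edge is matched by its reverse.
R is transitive: R is closed under composition.
R is euclidean: any two R-successors of the same world are R-related.
R is serial: every world has an R-successor.
(A) r ⊃ LMr (axiom B) characterises the symmetric frames. R is symmetric — valid.
(B) Lr ⊃ LLr (axiom 4) characterises the transitive frames. R is transitive — valid.
(C) Mr ⊃ LMr is axiom 5; it is valid on a frame exactly when R is euclidean. R is euclidean, so valid.
(D) Lr ⊃ Mr is axiom D; it is valid on a frame exactly when R is serial. R is serial, so valid.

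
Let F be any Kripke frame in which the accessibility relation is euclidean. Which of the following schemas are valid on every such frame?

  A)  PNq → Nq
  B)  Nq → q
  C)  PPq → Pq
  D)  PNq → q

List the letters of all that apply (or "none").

(A) the dual of axiom 5: valid iff R is euclidean. Every such R is euclidean — valid.
(B) Nq → q is axiom T, which corresponds to reflexivity. Such an R need not be reflexive — not valid.
(C) PPq → Pq is the dual of axiom 4; it is valid on a frame exactly when R is transitive. Such an R need not be transitive, so not valid.
(D) PNq → q is the dual of axiom B; it is valid on a frame exactly when R is symmetric. Such an R need not be symmetric, so not valid.

A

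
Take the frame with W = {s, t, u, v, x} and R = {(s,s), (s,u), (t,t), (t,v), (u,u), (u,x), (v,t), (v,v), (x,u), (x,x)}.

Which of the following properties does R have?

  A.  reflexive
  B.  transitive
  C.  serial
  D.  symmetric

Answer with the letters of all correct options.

A, C

(A) reflexive: each world relates to itself.
(B) not transitive: s R u and u R x but not s R x.
(C) serial: every world has an R-successor.
(D) not symmetric: s R u but not u R s.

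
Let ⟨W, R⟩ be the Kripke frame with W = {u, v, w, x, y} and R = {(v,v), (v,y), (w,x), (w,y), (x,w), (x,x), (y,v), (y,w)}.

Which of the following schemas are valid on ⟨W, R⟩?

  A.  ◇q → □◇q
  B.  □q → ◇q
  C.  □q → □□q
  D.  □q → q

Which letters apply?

R is not reflexive: not u R u.
R is not transitive: v R y and y R w but not v R w.
R is not euclidean: w R x and w R y but not x R y.
R is not serial: u has no R-successor.
(A) ◇q → □◇q is axiom 5; it is valid on a frame exactly when R is euclidean. R is not euclidean, so not valid.
(B) □q → ◇q (axiom D) characterises the serial frames. R is not serial — not valid.
(C) □q → □□q (axiom 4) characterises the transitive frames. R is not transitive — not valid.
(D) □q → q (axiom T) characterises the reflexive frames. R is not reflexive — not valid.

none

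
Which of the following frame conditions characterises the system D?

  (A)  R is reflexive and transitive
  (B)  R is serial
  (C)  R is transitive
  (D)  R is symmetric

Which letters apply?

B

(A) this class determines S4, not D.
(B) D is sound and complete for exactly this class.
(C) this class determines K4, not D.
(D) this class determines KB, not D.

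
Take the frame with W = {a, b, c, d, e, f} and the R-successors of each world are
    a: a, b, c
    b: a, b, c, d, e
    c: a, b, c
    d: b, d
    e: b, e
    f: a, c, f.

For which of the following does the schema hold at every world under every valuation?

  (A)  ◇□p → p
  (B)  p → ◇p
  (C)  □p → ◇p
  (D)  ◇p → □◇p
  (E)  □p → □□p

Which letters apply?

B, C

R is reflexive: each world relates to itself.
R is not symmetric: f R a but not a R f.
R is not transitive: a R b and b R d but not a R d.
R is not euclidean: b R a and b R d but not a R d.
R is serial: every world has an R-successor.
(A) ◇□p → p (the dual of axiom B) characterises the symmetric frames. R is not symmetric — not valid.
(B) the dual of axiom T: valid iff R is reflexive. R is reflexive — valid.
(C) □p → ◇p is axiom D; it is valid on a frame exactly when R is serial. R is serial, so valid.
(D) axiom 5: valid iff R is euclidean. R is not euclidean — not valid.
(E) axiom 4: valid iff R is transitive. R is not transitive — not valid.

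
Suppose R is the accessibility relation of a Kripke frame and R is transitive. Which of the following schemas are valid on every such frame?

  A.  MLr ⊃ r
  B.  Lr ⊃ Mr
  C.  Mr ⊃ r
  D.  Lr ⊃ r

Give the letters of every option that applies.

none

(A) MLr ⊃ r (the dual of axiom B) characterises the symmetric frames. Such an R need not be symmetric — not valid.
(B) Lr ⊃ Mr is axiom D; it is valid on a frame exactly when R is serial. Such an R need not be serial, so not valid.
(C) Mr ⊃ r is valid only on frames where every R-edge is a self-loop. Such an R need not be a subset of the identity — not valid.
(D) Lr ⊃ r (axiom T) characterises the reflexive frames. Such an R need not be reflexive — not valid.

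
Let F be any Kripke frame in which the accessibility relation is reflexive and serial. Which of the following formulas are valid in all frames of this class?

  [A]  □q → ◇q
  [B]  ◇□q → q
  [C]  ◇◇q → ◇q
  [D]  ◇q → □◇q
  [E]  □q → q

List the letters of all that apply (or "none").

A, E

(A) axiom D: valid iff R is serial. Every such R is serial — valid.
(B) ◇□q → q is the dual of axiom B; it is valid on a frame exactly when R is symmetric. Such an R need not be symmetric, so not valid.
(C) ◇◇q → ◇q (the dual of axiom 4) characterises the transitive frames. Such an R need not be transitive — not valid.
(D) ◇q → □◇q is axiom 5, which corresponds to the euclidean property. Such an R need not be euclidean — not valid.
(E) □q → q is axiom T; it is valid on a frame exactly when R is reflexive. Every such R is reflexive, so valid.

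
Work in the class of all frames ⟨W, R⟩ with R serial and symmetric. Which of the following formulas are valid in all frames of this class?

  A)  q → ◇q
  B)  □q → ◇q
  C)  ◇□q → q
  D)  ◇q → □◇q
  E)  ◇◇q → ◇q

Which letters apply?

B, C

(A) q → ◇q is the dual of axiom T; it is valid on a frame exactly when R is reflexive. Such an R need not be reflexive, so not valid.
(B) axiom D: valid iff R is serial. Every such R is serial — valid.
(C) the dual of axiom B: valid iff R is symmetric. Every such R is symmetric — valid.
(D) axiom 5: valid iff R is euclidean. Such an R need not be euclidean — not valid.
(E) ◇◇q → ◇q (the dual of axiom 4) characterises the transitive frames. Such an R need not be transitive — not valid.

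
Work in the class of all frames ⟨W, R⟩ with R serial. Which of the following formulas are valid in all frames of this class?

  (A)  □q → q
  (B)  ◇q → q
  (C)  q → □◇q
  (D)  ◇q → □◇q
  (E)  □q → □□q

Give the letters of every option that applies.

(A) □q → q is axiom T; it is valid on a frame exactly when R is reflexive. Such an R need not be reflexive, so not valid.
(B) ◇q → q (the converse of T) corresponds to R being a subset of the identity. Such an R need not be a subset of the identity, so not valid.
(C) q → □◇q is axiom B, which corresponds to symmetry. Such an R need not be symmetric — not valid.
(D) ◇q → □◇q is axiom 5, which corresponds to the euclidean property. Such an R need not be euclidean — not valid.
(E) □q → □□q is axiom 4, which corresponds to transitivity. Such an R need not be transitive — not valid.

none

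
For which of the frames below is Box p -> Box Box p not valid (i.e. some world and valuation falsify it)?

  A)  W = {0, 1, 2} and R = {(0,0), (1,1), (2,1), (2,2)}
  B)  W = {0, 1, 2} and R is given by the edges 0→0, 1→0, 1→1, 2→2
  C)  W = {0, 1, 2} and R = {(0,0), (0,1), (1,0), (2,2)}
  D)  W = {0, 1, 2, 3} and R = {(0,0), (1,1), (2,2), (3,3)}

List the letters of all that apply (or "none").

C

The schema Box p -> Box Box p is axiom 4; it is valid on a frame iff R is transitive.
(A) R is transitive (R is closed under composition), so the schema is valid here.
(B) R is transitive (R is closed under composition), so the schema is valid here.
(C) R is not transitive (1 R 0 and 0 R 1 but not 1 R 1), so the schema fails here.
(D) R is transitive (R is closed under composition), so the schema is valid here.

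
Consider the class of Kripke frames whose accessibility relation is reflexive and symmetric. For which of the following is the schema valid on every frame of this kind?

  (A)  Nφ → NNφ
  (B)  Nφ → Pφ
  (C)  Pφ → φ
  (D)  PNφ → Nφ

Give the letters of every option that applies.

Reflexive relations are serial.
(A) axiom 4: valid iff R is transitive. Such an R need not be transitive — not valid.
(B) Nφ → Pφ (axiom D) characterises the serial frames. Every such R is serial — valid.
(C) Pφ → φ (the converse of T) corresponds to R being a subset of the identity. Such an R need not be a subset of the identity, so not valid.
(D) PNφ → Nφ (the dual of axiom 5) characterises the euclidean frames. Such an R need not be euclidean — not valid.

B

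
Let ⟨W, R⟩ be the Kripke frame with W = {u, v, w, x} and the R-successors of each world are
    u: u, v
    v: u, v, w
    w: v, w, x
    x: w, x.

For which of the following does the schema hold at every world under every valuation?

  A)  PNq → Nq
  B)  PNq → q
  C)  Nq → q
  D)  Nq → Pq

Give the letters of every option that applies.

B, C, D

R is reflexive: each world relates to itself.
R is symmetric: every R-edge is matched by its reverse.
R is not euclidean: v R u and v R w but not u R w.
R is serial: every world has an R-successor.
(A) PNq → Nq is the dual of axiom 5; it is valid on a frame exactly when R is euclidean. R is not euclidean, so not valid.
(B) the dual of axiom B: valid iff R is symmetric. R is symmetric — valid.
(C) axiom T: valid iff R is reflexive. R is reflexive — valid.
(D) Nq → Pq is axiom D, which corresponds to seriality. R is serial — valid.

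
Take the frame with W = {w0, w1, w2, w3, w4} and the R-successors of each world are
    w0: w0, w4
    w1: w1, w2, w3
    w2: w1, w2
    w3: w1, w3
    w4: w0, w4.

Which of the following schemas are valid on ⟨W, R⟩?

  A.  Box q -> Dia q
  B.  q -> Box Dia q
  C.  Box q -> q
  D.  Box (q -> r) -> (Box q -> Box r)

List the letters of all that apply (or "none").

A, B, C, D

R is reflexive: each world relates to itself.
R is symmetric: every R-edge is matched by its reverse.
R is serial: every world has an R-successor.
(A) Box q -> Dia q (axiom D) characterises the serial frames. R is serial — valid.
(B) axiom B: valid iff R is symmetric. R is symmetric — valid.
(C) Box q -> q is axiom T, which corresponds to reflexivity. R is reflexive — valid.
(D) this is just K, valid on every normal frame.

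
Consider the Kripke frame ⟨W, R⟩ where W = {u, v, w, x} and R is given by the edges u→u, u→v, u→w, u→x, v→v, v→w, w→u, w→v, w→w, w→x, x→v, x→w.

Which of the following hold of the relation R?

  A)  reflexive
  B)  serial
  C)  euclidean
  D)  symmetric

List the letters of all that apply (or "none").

(A) not reflexive: not x R x.
(B) serial: every world has an R-successor.
(C) not euclidean: u R v and u R u but not v R u.
(D) not symmetric: u R v but not v R u.

B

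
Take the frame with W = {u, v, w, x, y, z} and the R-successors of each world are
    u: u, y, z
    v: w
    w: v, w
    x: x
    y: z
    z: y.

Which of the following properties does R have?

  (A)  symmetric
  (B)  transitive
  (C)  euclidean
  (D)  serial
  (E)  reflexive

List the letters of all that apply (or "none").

(A) not symmetric: u R y but not y R u.
(B) not transitive: v R w and w R v but not v R v.
(C) not euclidean: u R y and u R u but not y R u.
(D) serial: every world has an R-successor.
(E) not reflexive: not v R v.

D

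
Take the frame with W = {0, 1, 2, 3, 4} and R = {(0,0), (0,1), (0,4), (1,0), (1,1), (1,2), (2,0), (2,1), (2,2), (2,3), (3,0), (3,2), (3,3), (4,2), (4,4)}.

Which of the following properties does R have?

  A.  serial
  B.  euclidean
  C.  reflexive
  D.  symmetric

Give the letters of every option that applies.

(A) serial: every world has an R-successor.
(B) not euclidean: 0 R 1 and 0 R 4 but not 1 R 4.
(C) reflexive: each world relates to itself.
(D) not symmetric: 0 R 4 but not 4 R 0.

A, C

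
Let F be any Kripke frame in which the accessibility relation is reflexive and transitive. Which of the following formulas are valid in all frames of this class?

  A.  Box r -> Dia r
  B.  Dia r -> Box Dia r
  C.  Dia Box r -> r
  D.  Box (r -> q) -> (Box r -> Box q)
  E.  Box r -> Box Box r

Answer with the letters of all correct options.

A, D, E

Reflexive relations are serial.
(A) axiom D: valid iff R is serial. Every such R is serial — valid.
(B) Dia r -> Box Dia r is axiom 5; it is valid on a frame exactly when R is euclidean. Such an R need not be euclidean, so not valid.
(C) the dual of axiom B: valid iff R is symmetric. Such an R need not be symmetric — not valid.
(D) Box (r -> q) -> (Box r -> Box q) is axiom K, valid on every Kripke frame — valid.
(E) Box r -> Box Box r (axiom 4) characterises the transitive frames. Every such R is transitive — valid.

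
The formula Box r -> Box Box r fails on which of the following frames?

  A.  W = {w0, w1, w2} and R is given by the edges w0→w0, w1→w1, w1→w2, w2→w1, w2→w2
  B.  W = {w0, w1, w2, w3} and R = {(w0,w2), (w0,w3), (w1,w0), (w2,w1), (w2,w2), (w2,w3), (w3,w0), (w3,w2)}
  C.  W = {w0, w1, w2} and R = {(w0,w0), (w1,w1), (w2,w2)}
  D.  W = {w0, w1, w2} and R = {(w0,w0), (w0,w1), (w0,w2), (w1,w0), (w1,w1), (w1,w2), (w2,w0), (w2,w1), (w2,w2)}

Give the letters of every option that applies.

The schema Box r -> Box Box r is axiom 4; it is valid on a frame iff R is transitive.
(A) R is transitive (R is closed under composition), so the schema is valid here.
(B) R is not transitive (w0 R w2 and w2 R w1 but not w0 R w1), so the schema fails here.
(C) R is transitive (R is closed under composition), so the schema is valid here.
(D) R is transitive (R is closed under composition), so the schema is valid here.

B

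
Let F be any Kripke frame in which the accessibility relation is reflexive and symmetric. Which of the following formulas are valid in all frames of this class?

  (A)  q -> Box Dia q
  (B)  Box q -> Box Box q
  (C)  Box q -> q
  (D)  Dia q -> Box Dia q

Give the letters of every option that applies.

A, C

Reflexive relations are serial.
(A) axiom B: valid iff R is symmetric. Every such R is symmetric — valid.
(B) Box q -> Box Box q (axiom 4) characterises the transitive frames. Such an R need not be transitive — not valid.
(C) Box q -> q is axiom T; it is valid on a frame exactly when R is reflexive. Every such R is reflexive, so valid.
(D) axiom 5: valid iff R is euclidean. Such an R need not be euclidean — not valid.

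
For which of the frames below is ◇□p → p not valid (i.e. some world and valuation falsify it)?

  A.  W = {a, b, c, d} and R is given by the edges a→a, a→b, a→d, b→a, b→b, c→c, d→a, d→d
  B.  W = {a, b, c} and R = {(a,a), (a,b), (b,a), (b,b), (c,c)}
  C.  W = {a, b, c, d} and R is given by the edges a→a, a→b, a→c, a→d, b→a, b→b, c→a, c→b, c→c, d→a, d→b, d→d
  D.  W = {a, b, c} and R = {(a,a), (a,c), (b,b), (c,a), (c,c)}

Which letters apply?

The schema ◇□p → p is the dual of axiom B; it is valid on a frame iff R is symmetric.
(A) R is symmetric (every R-edge is matched by its reverse), so the schema is valid here.
(B) R is symmetric (every R-edge is matched by its reverse), so the schema is valid here.
(C) R is not symmetric (c R b but not b R c), so the schema fails here.
(D) R is symmetric (every R-edge is matched by its reverse), so the schema is valid here.

C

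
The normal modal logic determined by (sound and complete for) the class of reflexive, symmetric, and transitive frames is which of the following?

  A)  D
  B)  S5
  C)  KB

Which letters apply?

(A) D is determined by the class of serial frames.
(B) S5 is determined by exactly this class.
(C) KB is determined by the class of symmetric frames.

B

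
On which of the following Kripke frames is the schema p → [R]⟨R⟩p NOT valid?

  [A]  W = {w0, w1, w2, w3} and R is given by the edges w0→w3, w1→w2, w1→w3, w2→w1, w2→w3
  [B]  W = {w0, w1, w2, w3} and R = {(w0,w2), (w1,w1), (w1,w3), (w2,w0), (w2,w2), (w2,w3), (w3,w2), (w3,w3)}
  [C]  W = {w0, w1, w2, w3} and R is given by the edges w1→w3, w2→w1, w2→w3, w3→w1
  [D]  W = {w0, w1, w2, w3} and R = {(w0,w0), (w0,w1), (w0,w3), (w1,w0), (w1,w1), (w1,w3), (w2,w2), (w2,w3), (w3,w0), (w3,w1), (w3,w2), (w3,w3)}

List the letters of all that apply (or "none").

A, B, C

The schema p → [R]⟨R⟩p is axiom B; it is valid on a frame iff R is symmetric.
(A) R is not symmetric (w0 R w3 but not w3 R w0), so the schema fails here.
(B) R is not symmetric (w1 R w3 but not w3 R w1), so the schema fails here.
(C) R is not symmetric (w2 R w1 but not w1 R w2), so the schema fails here.
(D) R is symmetric (every R-edge is matched by its reverse), so the schema is valid here.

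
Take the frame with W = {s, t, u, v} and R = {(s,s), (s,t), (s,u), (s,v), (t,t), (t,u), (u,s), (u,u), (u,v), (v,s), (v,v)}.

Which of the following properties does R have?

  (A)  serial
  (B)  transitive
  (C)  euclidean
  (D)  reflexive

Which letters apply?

(A) serial: every world has an R-successor.
(B) not transitive: t R u and u R s but not t R s.
(C) not euclidean: s R t and s R s but not t R s.
(D) reflexive: each world relates to itself.

A, D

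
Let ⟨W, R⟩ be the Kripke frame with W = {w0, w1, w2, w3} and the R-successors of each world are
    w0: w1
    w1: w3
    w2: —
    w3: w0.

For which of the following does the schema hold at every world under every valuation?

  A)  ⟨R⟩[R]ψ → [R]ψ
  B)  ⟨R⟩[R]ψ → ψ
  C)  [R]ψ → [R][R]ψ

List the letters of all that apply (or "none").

R is not symmetric: w0 R w1 but not w1 R w0.
R is not transitive: w0 R w1 and w1 R w3 but not w0 R w3.
R is not euclidean: w0 R w1 and w0 R w1 but not w1 R w1.
(A) the dual of axiom 5: valid iff R is euclidean. R is not euclidean — not valid.
(B) ⟨R⟩[R]ψ → ψ is the dual of axiom B, which corresponds to symmetry. R is not symmetric — not valid.
(C) [R]ψ → [R][R]ψ is axiom 4; it is valid on a frame exactly when R is transitive. R is not transitive, so not valid.

none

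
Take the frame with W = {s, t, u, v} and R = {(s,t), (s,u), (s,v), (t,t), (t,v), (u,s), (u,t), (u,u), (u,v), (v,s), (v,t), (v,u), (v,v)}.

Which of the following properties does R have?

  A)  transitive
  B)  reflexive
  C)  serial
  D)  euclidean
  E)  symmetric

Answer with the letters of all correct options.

(A) not transitive: s R u and u R s but not s R s.
(B) not reflexive: not s R s.
(C) serial: every world has an R-successor.
(D) not euclidean: s R t and s R u but not t R u.
(E) not symmetric: s R t but not t R s.

C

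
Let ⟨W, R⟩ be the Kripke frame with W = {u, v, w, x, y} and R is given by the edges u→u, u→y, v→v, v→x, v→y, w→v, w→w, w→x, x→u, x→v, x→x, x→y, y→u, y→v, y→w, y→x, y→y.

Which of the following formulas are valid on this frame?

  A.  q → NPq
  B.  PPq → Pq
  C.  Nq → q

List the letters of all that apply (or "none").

R is reflexive: each world relates to itself.
R is not symmetric: w R v but not v R w.
R is not transitive: u R y and y R v but not u R v.
(A) q → NPq (axiom B) characterises the symmetric frames. R is not symmetric — not valid.
(B) PPq → Pq is the dual of axiom 4; it is valid on a frame exactly when R is transitive. R is not transitive, so not valid.
(C) axiom T: valid iff R is reflexive. R is reflexive — valid.

C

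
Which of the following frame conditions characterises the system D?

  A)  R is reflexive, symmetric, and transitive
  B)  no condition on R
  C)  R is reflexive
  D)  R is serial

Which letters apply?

D

(A) this class determines S5, not D.
(B) this class determines K, not D.
(C) this class determines T (= KT), not D.
(D) D is sound and complete for exactly this class.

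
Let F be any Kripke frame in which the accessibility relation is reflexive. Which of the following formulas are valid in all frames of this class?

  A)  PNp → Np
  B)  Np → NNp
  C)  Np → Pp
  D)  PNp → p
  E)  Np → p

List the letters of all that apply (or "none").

C, E

A reflexive relation is serial.
(A) PNp → Np is the dual of axiom 5, which corresponds to the euclidean property. Such an R need not be euclidean — not valid.
(B) axiom 4: valid iff R is transitive. Such an R need not be transitive — not valid.
(C) Np → Pp is axiom D; it is valid on a frame exactly when R is serial. Every such R is serial, so valid.
(D) the dual of axiom B: valid iff R is symmetric. Such an R need not be symmetric — not valid.
(E) Np → p (axiom T) characterises the reflexive frames. Every such R is reflexive — valid.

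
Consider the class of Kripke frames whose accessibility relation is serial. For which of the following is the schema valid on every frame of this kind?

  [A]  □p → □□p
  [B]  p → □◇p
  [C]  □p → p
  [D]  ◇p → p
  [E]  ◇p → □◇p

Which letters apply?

(A) □p → □□p is axiom 4; it is valid on a frame exactly when R is transitive. Such an R need not be transitive, so not valid.
(B) p → □◇p (axiom B) characterises the symmetric frames. Such an R need not be symmetric — not valid.
(C) □p → p (axiom T) characterises the reflexive frames. Such an R need not be reflexive — not valid.
(D) ◇p → p (the converse of T) corresponds to R being a subset of the identity. Such an R need not be a subset of the identity, so not valid.
(E) axiom 5: valid iff R is euclidean. Such an R need not be euclidean — not valid.

none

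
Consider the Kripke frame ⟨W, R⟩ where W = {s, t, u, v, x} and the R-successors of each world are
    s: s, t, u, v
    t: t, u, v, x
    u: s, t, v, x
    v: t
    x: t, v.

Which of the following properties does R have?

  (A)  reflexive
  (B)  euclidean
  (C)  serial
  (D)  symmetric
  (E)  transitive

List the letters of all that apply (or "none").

(A) not reflexive: not u R u.
(B) not euclidean: s R t and s R s but not t R s.
(C) serial: every world has an R-successor.
(D) not symmetric: s R t but not t R s.
(E) not transitive: s R t and t R x but not s R x.

C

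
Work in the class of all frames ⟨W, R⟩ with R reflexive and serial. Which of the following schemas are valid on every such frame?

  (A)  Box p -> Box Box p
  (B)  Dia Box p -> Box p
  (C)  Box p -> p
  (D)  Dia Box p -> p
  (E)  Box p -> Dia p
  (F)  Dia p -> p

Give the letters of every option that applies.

(A) Box p -> Box Box p is axiom 4; it is valid on a frame exactly when R is transitive. Such an R need not be transitive, so not valid.
(B) Dia Box p -> Box p is the dual of axiom 5; it is valid on a frame exactly when R is euclidean. Such an R need not be euclidean, so not valid.
(C) axiom T: valid iff R is reflexive. Every such R is reflexive — valid.
(D) the dual of axiom B: valid iff R is symmetric. Such an R need not be symmetric — not valid.
(E) Box p -> Dia p is axiom D; it is valid on a frame exactly when R is serial. Every such R is serial, so valid.
(F) Dia p -> p is the converse of T; it holds exactly when R ⊆ identity. Such an R need not be a subset of the identity — not valid.

C, E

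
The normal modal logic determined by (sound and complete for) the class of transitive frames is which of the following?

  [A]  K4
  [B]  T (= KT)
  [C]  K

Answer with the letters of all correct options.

(A) K4 is determined by exactly this class.
(B) T (= KT) is determined by the class of reflexive frames.
(C) K is determined by the class of arbitrary frames.

A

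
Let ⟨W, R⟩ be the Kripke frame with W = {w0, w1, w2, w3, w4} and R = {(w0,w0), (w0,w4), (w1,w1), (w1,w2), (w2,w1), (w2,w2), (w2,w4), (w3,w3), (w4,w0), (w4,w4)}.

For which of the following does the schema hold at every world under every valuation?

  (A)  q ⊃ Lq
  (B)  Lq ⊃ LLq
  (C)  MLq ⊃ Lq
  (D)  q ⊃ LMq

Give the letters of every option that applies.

none

R is not symmetric: w2 R w4 but not w4 R w2.
R is not transitive: w1 R w2 and w2 R w4 but not w1 R w4.
R is not euclidean: w2 R w1 and w2 R w4 but not w1 R w4.
R is not a subset of the identity: w0 R w4 with w0 ≠ w4.
(A) q ⊃ Lq (equivalent to ◇p→p) corresponds to R being a subset of the identity. Here R ⊄ identity, so not valid.
(B) axiom 4: valid iff R is transitive. R is not transitive — not valid.
(C) MLq ⊃ Lq is the dual of axiom 5; it is valid on a frame exactly when R is euclidean. R is not euclidean, so not valid.
(D) q ⊃ LMq is axiom B; it is valid on a frame exactly when R is symmetric. R is not symmetric, so not valid.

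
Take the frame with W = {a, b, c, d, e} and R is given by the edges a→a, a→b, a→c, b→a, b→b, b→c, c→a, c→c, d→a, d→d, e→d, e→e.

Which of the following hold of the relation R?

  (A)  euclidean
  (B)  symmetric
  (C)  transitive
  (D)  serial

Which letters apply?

D

(A) not euclidean: a R c and a R b but not c R b.
(B) not symmetric: b R c but not c R b.
(C) not transitive: c R a and a R b but not c R b.
(D) serial: every world has an R-successor.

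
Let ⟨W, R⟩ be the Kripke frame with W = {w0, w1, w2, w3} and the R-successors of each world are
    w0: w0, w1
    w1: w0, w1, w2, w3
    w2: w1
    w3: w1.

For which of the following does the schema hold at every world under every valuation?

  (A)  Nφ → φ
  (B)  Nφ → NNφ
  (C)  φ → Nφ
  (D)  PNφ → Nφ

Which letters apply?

none

R is not reflexive: not w2 R w2.
R is not transitive: w0 R w1 and w1 R w2 but not w0 R w2.
R is not euclidean: w1 R w0 and w1 R w2 but not w0 R w2.
R is not a subset of the identity: w0 R w1 with w0 ≠ w1.
(A) Nφ → φ is axiom T; it is valid on a frame exactly when R is reflexive. R is not reflexive, so not valid.
(B) Nφ → NNφ (axiom 4) characterises the transitive frames. R is not transitive — not valid.
(C) φ → Nφ is equivalent to ◇p→p; it holds exactly when R ⊆ identity. Here R ⊄ identity — not valid.
(D) the dual of axiom 5: valid iff R is euclidean. R is not euclidean — not valid.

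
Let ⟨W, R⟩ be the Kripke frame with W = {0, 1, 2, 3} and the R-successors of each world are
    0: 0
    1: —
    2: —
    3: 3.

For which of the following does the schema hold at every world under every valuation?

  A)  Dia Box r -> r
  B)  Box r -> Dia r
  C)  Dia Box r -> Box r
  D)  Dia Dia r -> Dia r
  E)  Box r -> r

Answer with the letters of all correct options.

A, C, D

R is not reflexive: not 1 R 1.
R is symmetric: every R-edge is matched by its reverse.
R is transitive: R is closed under composition.
R is euclidean: any two R-successors of the same world are R-related.
R is not serial: 1 has no R-successor.
(A) the dual of axiom B: valid iff R is symmetric. R is symmetric — valid.
(B) Box r -> Dia r (axiom D) characterises the serial frames. R is not serial — not valid.
(C) the dual of axiom 5: valid iff R is euclidean. R is euclidean — valid.
(D) Dia Dia r -> Dia r is the dual of axiom 4; it is valid on a frame exactly when R is transitive. R is transitive, so valid.
(E) axiom T: valid iff R is reflexive. R is not reflexive — not valid.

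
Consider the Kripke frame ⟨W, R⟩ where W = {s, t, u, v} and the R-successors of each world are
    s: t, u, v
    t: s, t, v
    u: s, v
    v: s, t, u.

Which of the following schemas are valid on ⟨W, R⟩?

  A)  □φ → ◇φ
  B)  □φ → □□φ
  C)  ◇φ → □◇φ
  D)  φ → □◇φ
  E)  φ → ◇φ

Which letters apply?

A, D

R is not reflexive: not s R s.
R is symmetric: every R-edge is matched by its reverse.
R is not transitive: s R t and t R s but not s R s.
R is not euclidean: s R t and s R u but not t R u.
R is serial: every world has an R-successor.
(A) □φ → ◇φ is axiom D, which corresponds to seriality. R is serial — valid.
(B) □φ → □□φ is axiom 4; it is valid on a frame exactly when R is transitive. R is not transitive, so not valid.
(C) axiom 5: valid iff R is euclidean. R is not euclidean — not valid.
(D) φ → □◇φ is axiom B; it is valid on a frame exactly when R is symmetric. R is symmetric, so valid.
(E) φ → ◇φ (the dual of axiom T) characterises the reflexive frames. R is not reflexive — not valid.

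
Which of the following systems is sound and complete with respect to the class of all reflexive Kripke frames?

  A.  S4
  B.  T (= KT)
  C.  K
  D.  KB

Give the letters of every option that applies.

B

(A) S4 is determined by the class of reflexive and transitive frames.
(B) T (= KT) is determined by exactly this class.
(C) K is determined by the class of arbitrary frames.
(D) KB is determined by the class of symmetric frames.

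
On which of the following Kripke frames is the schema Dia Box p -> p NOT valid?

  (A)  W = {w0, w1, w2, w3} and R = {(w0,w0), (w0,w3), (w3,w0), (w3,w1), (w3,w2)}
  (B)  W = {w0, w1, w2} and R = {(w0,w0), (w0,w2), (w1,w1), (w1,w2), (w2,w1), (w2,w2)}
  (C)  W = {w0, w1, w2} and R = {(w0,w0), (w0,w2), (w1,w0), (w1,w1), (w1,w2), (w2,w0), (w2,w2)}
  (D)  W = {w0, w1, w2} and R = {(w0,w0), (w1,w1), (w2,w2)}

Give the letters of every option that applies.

The schema Dia Box p -> p is the dual of axiom B; it is valid on a frame iff R is symmetric.
(A) R is not symmetric (w3 R w1 but not w1 R w3), so the schema fails here.
(B) R is not symmetric (w0 R w2 but not w2 R w0), so the schema fails here.
(C) R is not symmetric (w1 R w0 but not w0 R w1), so the schema fails here.
(D) R is symmetric (every R-edge is matched by its reverse), so the schema is valid here.

A, B, C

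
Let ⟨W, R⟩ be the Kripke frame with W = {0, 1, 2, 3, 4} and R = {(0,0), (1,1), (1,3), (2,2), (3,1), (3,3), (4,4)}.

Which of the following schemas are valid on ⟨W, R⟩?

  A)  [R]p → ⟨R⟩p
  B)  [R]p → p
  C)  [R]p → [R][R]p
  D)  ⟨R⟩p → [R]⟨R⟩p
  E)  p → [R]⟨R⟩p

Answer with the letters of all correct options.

A, B, C, D, E

R is reflexive: each world relates to itself.
R is symmetric: every R-edge is matched by its reverse.
R is transitive: R is closed under composition.
R is euclidean: any two R-successors of the same world are R-related.
R is serial: every world has an R-successor.
(A) axiom D: valid iff R is serial. R is serial — valid.
(B) [R]p → p (axiom T) characterises the reflexive frames. R is reflexive — valid.
(C) [R]p → [R][R]p (axiom 4) characterises the transitive frames. R is transitive — valid.
(D) axiom 5: valid iff R is euclidean. R is euclidean — valid.
(E) p → [R]⟨R⟩p is axiom B; it is valid on a frame exactly when R is symmetric. R is symmetric, so valid.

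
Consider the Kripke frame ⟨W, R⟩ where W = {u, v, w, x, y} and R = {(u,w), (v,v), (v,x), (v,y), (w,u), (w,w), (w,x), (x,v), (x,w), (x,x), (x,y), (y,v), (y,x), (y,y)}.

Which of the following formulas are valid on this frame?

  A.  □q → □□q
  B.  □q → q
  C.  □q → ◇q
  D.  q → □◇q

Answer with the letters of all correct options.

R is not reflexive: not u R u.
R is symmetric: every R-edge is matched by its reverse.
R is not transitive: u R w and w R u but not u R u.
R is serial: every world has an R-successor.
(A) □q → □□q (axiom 4) characterises the transitive frames. R is not transitive — not valid.
(B) □q → q is axiom T, which corresponds to reflexivity. R is not reflexive — not valid.
(C) axiom D: valid iff R is serial. R is serial — valid.
(D) axiom B: valid iff R is symmetric. R is symmetric — valid.

C, D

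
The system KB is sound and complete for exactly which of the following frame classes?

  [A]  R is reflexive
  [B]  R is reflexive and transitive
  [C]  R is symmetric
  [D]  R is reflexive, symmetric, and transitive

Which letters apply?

(A) this class determines T (= KT), not KB.
(B) this class determines S4, not KB.
(C) KB is sound and complete for exactly this class.
(D) this class determines S5, not KB.

C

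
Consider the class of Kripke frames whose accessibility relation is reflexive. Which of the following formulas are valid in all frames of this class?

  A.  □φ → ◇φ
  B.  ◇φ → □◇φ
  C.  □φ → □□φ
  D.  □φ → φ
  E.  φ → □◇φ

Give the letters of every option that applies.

A, D

A reflexive relation is serial.
(A) □φ → ◇φ is axiom D, which corresponds to seriality. Every such R is serial — valid.
(B) ◇φ → □◇φ is axiom 5, which corresponds to the euclidean property. Such an R need not be euclidean — not valid.
(C) □φ → □□φ (axiom 4) characterises the transitive frames. Such an R need not be transitive — not valid.
(D) axiom T: valid iff R is reflexive. Every such R is reflexive — valid.
(E) φ → □◇φ (axiom B) characterises the symmetric frames. Such an R need not be symmetric — not valid.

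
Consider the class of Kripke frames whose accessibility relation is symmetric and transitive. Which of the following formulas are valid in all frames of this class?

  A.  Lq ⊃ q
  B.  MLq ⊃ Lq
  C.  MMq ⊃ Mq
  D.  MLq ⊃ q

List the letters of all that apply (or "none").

B, C, D

A symmetric transitive relation is euclidean (uRv and uRw give vRu by symmetry, then vRw by transitivity).
(A) Lq ⊃ q is axiom T, which corresponds to reflexivity. Such an R need not be reflexive — not valid.
(B) MLq ⊃ Lq is the dual of axiom 5; it is valid on a frame exactly when R is euclidean. Every such R is euclidean, so valid.
(C) MMq ⊃ Mq is the dual of axiom 4, which corresponds to transitivity. Every such R is transitive — valid.
(D) MLq ⊃ q (the dual of axiom B) characterises the symmetric frames. Every such R is symmetric — valid.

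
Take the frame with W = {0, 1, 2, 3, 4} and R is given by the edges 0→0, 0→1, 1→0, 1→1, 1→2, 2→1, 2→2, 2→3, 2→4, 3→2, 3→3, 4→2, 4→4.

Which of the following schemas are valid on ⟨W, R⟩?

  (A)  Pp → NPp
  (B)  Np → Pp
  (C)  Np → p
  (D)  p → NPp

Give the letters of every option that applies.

B, C, D

R is reflexive: each world relates to itself.
R is symmetric: every R-edge is matched by its reverse.
R is not euclidean: 1 R 0 and 1 R 2 but not 0 R 2.
R is serial: every world has an R-successor.
(A) Pp → NPp is axiom 5; it is valid on a frame exactly when R is euclidean. R is not euclidean, so not valid.
(B) Np → Pp (axiom D) characterises the serial frames. R is serial — valid.
(C) Np → p is axiom T, which corresponds to reflexivity. R is reflexive — valid.
(D) p → NPp is axiom B, which corresponds to symmetry. R is symmetric — valid.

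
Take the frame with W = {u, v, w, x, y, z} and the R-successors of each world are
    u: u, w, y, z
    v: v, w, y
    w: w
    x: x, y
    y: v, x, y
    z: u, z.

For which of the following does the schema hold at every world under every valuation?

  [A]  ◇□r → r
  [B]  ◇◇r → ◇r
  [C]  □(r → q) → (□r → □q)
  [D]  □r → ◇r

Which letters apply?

C, D

R is not symmetric: u R w but not w R u.
R is not transitive: u R y and y R v but not u R v.
R is serial: every world has an R-successor.
(A) ◇□r → r (the dual of axiom B) characterises the symmetric frames. R is not symmetric — not valid.
(B) ◇◇r → ◇r is the dual of axiom 4; it is valid on a frame exactly when R is transitive. R is not transitive, so not valid.
(C) □(r → q) → (□r → □q) is the K axiom; it holds on all frames — valid.
(D) axiom D: valid iff R is serial. R is serial — valid.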